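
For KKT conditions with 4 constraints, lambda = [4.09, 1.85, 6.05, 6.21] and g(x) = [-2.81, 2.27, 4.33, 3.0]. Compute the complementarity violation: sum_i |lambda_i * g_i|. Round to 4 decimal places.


KKT complementary slackness check:
lambda_1 * g_1 = 4.09 * -2.81 = -11.4929
lambda_2 * g_2 = 1.85 * 2.27 = 4.1995
lambda_3 * g_3 = 6.05 * 4.33 = 26.1965
lambda_4 * g_4 = 6.21 * 3.0 = 18.63
Total violation = 11.4929 + 4.1995 + 26.1965 + 18.63 = 60.5189


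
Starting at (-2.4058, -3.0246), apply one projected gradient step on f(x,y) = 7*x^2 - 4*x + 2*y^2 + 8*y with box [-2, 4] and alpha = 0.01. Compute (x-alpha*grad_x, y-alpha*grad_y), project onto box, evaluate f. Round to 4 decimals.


Step 1: Compute gradient at (-2.4058, -3.0246).
grad_x = 2*7*-2.4058 - 4 = -37.6812
grad_y = 2*2*-3.0246 + 8 = -4.0984
Step 2: Gradient step.
x_raw = -2.4058 - 0.01*-37.6812 = -2.029
y_raw = -3.0246 - 0.01*-4.0984 = -2.9836
Step 3: Project onto [-2, 4].
x_proj = clip(-2.029) = -2.0
y_proj = clip(-2.9836) = -2.0
Step 4: Evaluate f.
f(-2.0, -2.0) = 28.0


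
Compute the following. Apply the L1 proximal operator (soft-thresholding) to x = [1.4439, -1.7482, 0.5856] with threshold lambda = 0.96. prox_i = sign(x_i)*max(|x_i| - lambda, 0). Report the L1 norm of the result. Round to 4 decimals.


Soft-thresholding with lambda = 0.96:
prox(1.4439) = sign(1.4439)*max(|1.4439| - 0.96, 0) = 0.4839
prox(-1.7482) = sign(-1.7482)*max(|-1.7482| - 0.96, 0) = -0.7882
prox(0.5856) = sign(0.5856)*max(|0.5856| - 0.96, 0) = 0.0
prox(x) = [0.4839, -0.7882, 0.0]
||prox(x)||_1 = 0.4839 + 0.7882 + 0.0 = 1.2721


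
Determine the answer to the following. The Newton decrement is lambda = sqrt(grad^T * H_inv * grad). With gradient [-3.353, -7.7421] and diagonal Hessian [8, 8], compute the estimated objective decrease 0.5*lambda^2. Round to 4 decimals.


Step 1: H is diagonal, so H^(-1) * g = [-0.4191, -0.9678].
Step 2: g^T H^(-1) g = sum_i g_i^2 / H_ii
  = (-3.353)^2/8 + (-7.7421)^2/8
  = 1.4053 + 7.4925 = 8.8978
Step 3: Objective decrease = 0.5 * g^T H^(-1) g = 4.4489


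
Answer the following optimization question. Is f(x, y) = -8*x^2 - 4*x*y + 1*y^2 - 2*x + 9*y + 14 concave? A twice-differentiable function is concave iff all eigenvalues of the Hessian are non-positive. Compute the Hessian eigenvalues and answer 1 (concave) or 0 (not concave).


The Hessian of f(x,y) = -8*x^2 - 4*x*y + 1*y^2 - 2*x + 9*y + 14 is:
H = [[-16, -4], [-4, 2]]
Trace = -16 + 2 = -14
Determinant = -16*2 - (-4)^2 = -48
Discriminant = (-14)^2 - 4*-48 = 388.0
Eigenvalues: lambda_1 = -16.8489, lambda_2 = 2.8489
The function is not concave.

0


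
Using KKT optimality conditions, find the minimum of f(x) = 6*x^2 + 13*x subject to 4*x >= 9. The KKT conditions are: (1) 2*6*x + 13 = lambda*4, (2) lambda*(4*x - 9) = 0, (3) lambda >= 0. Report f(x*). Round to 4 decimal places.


Step 1: Try lambda = 0 (constraint inactive).
x_unc = -13/(2*6) = -1.0833
Check: 4*-1.0833 = -4.3332 < 9 -- violated!
Step 2: Constraint must be active: 4*x = 9
x* = 9/4 = 2.25
lambda = (2*6*2.25 + 13)/4 = 10.0
Step 3: Compute optimal value.
f(x*) = 6*2.25^2 + 13*2.25 = 59.625


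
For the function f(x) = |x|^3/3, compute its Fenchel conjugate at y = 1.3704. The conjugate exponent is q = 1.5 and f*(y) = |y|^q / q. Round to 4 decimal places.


The conjugate exponent q satisfies 1/p + 1/q = 1.
p = 3, so q = 3/(3 - 1) = 1.5
|y|^q = 1.3704^1.5 = 1.6042
f*(1.3704) = 1.6042 / 1.5 = 1.0695


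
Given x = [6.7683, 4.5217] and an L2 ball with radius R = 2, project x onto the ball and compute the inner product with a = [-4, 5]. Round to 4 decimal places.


Step 1: Compute ||x|| (intermediates to 6 decimals).
||x|| = sqrt(6.7683^2 + 4.5217^2) = 8.139758
Step 2: Project.
Since ||x|| > R, scale = R/||x|| = 2/8.139758 = 0.245708, proj(x) = scale * x
proj(x) = [1.663025, 1.111018]
Step 3: Dot product.
a^T * proj(x) = -4*1.663025 + 5*1.111018 = -1.097


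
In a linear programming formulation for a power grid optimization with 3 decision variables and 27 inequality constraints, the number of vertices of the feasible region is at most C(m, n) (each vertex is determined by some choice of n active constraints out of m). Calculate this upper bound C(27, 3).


Each vertex corresponds to some choice of n active constraints out of m, so the number of vertices is at most C(m, n) = m! / (n!(m-n)!).
m = 27, n = 3
Numerator: 27 * 26 * 25
Denominator: 3! = 6
C(27, 3) = 2925


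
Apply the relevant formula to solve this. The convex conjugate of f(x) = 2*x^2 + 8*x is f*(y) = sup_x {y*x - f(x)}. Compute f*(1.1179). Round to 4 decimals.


f*(y) = sup_x {y*x - a*x^2 - b*x} = sup_x {(y-b)*x - a*x^2}
FOC: (y - b) - 2a*x = 0 => x* = (y - b)/(2a)
x* = (1.1179 - 8)/(2*2) = -1.7205
f*(1.1179) = (y-b)^2/(4a) = (1.1179 - 8)^2/(4*2)
= 47.3633/8 = 5.9204


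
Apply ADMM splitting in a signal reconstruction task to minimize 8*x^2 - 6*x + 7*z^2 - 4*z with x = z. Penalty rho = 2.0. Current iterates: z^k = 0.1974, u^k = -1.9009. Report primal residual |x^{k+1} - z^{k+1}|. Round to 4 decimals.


ADMM iteration with rho = 2.0, z^k = 0.1974, u^k = -1.9009
Step 1: x-update.
Minimize 8*x^2 - 6*x + (2.0/2)*(x - 0.1974 - 1.9009)^2
FOC: (2*8 + 2.0)*x = 6 + 2.0*(0.1974 + 1.9009)
x^{k+1} = 0.5665
Step 2: z-update.
Minimize 7*z^2 - 4*z + (2.0/2)*(0.5665 - z - 1.9009)^2
FOC: (2*7 + 2.0)*z = 4 + 2.0*(0.5665 - 1.9009)
z^{k+1} = 0.0832
Step 3: u-update.
u^{k+1} = -1.9009 + 0.5665 - 0.0832 = -1.4176
Step 4: Primal residual = |0.5665 - 0.0832| = 0.4833


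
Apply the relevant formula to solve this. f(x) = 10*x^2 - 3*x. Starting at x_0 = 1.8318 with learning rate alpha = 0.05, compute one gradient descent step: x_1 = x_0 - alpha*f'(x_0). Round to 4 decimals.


We compute the gradient at x_0 and apply the update.
f'(x) = 20*x - 3
f'(1.8318) = 20*1.8318 - 3 = 33.636
x_1 = 1.8318 - 0.05*33.636 = 0.15


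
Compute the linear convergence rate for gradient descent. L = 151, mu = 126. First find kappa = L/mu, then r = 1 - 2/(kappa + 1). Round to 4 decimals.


Step 1: Compute the condition number.
kappa = L/mu = 151/126 = 1.1984
Step 2: Compute the convergence rate.
r = 1 - 2/(kappa + 1) = 1 - 2*mu/(L + mu) = (L - mu)/(L + mu) = 25/277 = 0.0903


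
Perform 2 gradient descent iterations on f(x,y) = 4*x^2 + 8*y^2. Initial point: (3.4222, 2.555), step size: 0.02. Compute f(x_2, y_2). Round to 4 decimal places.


Gradient descent on f(x,y) = 4*x^2 + 8*y^2.
Starting point: (3.4222, 2.555), alpha = 0.02
Step 1: grad_x = 2*4*3.4222 = 27.3776, grad_y = 2*8*2.555 = 40.88
  x_1 = 3.4222 - 0.02*27.3776 = 2.8746
  y_1 = 2.555 - 0.02*40.88 = 1.7374
Step 2: grad_x = 2*4*2.8746 = 22.9972, grad_y = 2*8*1.7374 = 27.7984
  x_2 = 2.8746 - 0.02*22.9972 = 2.4147
  y_2 = 1.7374 - 0.02*27.7984 = 1.1814
f(2.4147, 1.1814) = 4*2.4147^2 + 8*1.1814^2 = 34.4894


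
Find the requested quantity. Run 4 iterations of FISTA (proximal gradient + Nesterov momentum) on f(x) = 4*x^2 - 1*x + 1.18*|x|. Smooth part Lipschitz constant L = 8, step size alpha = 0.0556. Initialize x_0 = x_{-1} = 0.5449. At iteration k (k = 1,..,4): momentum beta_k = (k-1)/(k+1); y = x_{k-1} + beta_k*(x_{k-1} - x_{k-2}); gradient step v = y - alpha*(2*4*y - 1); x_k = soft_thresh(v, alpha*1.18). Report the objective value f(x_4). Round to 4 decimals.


FISTA on f(x) = 4*x^2 - 1*x + 1.18*|x|
L = 8, alpha = 0.0556
Iteration 1: beta = 0.0, y = 0.5449 + 0.0*(0.5449 - 0.5449) = 0.5449
  grad(y) = 3.3592, v = y - alpha*grad = 0.3581
  prox(v) = soft_thresh(0.3581, 0.0656) = 0.2925
Iteration 2: beta = 0.3333, y = 0.2925 + 0.3333*(0.2925 - 0.5449) = 0.2084
  grad(y) = 0.6672, v = y - alpha*grad = 0.1713
  prox(v) = soft_thresh(0.1713, 0.0656) = 0.1057
Iteration 3: beta = 0.5, y = 0.1057 + 0.5*(0.1057 - 0.2925) = 0.0123
  grad(y) = -0.9018, v = y - alpha*grad = 0.0624
  prox(v) = soft_thresh(0.0624, 0.0656) = 0.0
Iteration 4: beta = 0.6, y = 0.0 + 0.6*(0.0 - 0.1057) = -0.0634
  grad(y) = -1.5073, v = y - alpha*grad = 0.0204
  prox(v) = soft_thresh(0.0204, 0.0656) = 0.0
f(x_4) = 4*0.0^2 - 1*0.0 + 1.18*|0.0| = 0.0


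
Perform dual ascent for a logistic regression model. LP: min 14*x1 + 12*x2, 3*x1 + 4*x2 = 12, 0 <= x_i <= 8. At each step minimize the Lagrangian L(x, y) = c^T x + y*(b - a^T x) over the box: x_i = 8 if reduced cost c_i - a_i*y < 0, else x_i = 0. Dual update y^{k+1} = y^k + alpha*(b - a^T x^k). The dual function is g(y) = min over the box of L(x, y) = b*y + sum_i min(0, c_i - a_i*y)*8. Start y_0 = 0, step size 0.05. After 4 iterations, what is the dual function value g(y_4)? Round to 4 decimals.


Dual ascent for LP: min 14*x1 + 12*x2, 3*x1 + 4*x2 = 12, 0 <= x_i <= 8
Step 1: y^k = 0.0, reduced costs: (14.0, 12.0)
  x^k = (0.0, 0.0), subgradient = b - a^T x = 12.0
  y^{k+1} = 0.0 + 0.05*12.0 = 0.6
Step 2: y^k = 0.6, reduced costs: (12.2, 9.6)
  x^k = (0.0, 0.0), subgradient = b - a^T x = 12.0
  y^{k+1} = 0.6 + 0.05*12.0 = 1.2
Step 3: y^k = 1.2, reduced costs: (10.4, 7.2)
  x^k = (0.0, 0.0), subgradient = b - a^T x = 12.0
  y^{k+1} = 1.2 + 0.05*12.0 = 1.8
Step 4: y^k = 1.8, reduced costs: (8.6, 4.8)
  x^k = (0.0, 0.0), subgradient = b - a^T x = 12.0
  y^{k+1} = 1.8 + 0.05*12.0 = 2.4
Dual objective at y_4 = 2.4: reduced costs (6.8, 2.4), box minimizer x = (0.0, 0.0)
g(y_4) = b*y + (c1 - a1*y)*x1 + (c2 - a2*y)*x2 = 12*2.4 + 6.8*0.0 + 2.4*0.0 = 28.8 + 0.0 + 0.0 = 28.8


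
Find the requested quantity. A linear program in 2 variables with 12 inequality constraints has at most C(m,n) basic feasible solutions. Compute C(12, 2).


Each vertex corresponds to some choice of n active constraints out of m, so the number of vertices is at most C(m, n) = m! / (n!(m-n)!).
m = 12, n = 2
Numerator: 12 * 11
Denominator: 2! = 2
C(12, 2) = 66


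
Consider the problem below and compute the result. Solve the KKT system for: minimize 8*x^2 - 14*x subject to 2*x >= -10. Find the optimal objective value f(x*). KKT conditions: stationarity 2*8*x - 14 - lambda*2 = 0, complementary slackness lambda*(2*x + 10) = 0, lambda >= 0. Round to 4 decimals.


Step 1: Try lambda = 0 (constraint inactive).
Stationarity: 2*8*x - 14 = 0
x* = 14/(2*8) = 0.875
Check constraint: 2*0.875 = 1.75 >= -10 -- satisfied.
Step 2: Compute optimal value.
f(x*) = 8*0.875^2 - 14*0.875 = -6.125


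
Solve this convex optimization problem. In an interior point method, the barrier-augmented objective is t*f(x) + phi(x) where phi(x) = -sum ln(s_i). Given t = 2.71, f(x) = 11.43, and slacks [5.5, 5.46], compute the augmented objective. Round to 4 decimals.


Step 1: Compute log-barrier.
ln values: [1.7047, 1.6974]
phi = -(1.7047 + 1.6974) = -3.4022
Step 2: Compute augmented objective.
t*f(x) = 2.71*11.43 = 30.9753
Total = 30.9753 - 3.4022 = 27.5731


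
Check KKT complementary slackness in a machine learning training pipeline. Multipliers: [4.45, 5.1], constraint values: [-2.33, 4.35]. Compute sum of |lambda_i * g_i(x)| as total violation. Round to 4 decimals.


KKT complementary slackness check:
lambda_1 * g_1 = 4.45 * -2.33 = -10.3685
lambda_2 * g_2 = 5.1 * 4.35 = 22.185
Total violation = 10.3685 + 22.185 = 32.5535


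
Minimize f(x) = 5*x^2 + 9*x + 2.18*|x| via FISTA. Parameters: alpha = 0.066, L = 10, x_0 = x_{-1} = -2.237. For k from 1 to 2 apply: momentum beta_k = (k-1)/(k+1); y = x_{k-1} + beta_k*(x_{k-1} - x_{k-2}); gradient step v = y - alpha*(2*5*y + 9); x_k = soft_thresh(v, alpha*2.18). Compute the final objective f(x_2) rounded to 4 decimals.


FISTA on f(x) = 5*x^2 + 9*x + 2.18*|x|
L = 10, alpha = 0.066
Iteration 1: beta = 0.0, y = -2.237 + 0.0*(-2.237 + 2.237) = -2.237
  grad(y) = -13.37, v = y - alpha*grad = -1.3546
  prox(v) = soft_thresh(-1.3546, 0.1439) = -1.2107
Iteration 2: beta = 0.3333, y = -1.2107 + 0.3333*(-1.2107 + 2.237) = -0.8686
  grad(y) = 0.314, v = y - alpha*grad = -0.8893
  prox(v) = soft_thresh(-0.8893, 0.1439) = -0.7454
f(x_2) = 5*(-0.7454)^2 + 9*(-0.7454) + 2.18*|-0.7454| = -2.3055


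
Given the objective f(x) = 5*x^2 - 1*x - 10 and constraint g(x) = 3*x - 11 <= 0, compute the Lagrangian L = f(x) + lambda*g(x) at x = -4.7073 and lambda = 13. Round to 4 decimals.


Step 1: Evaluate f(x).
f(-4.7073) = 5*(-4.7073)^2 - 1*(-4.7073) - 10 = 105.5007
Step 2: Evaluate g(x).
g(-4.7073) = 3*-4.7073 - 11 = -25.1219
Step 3: Compute Lagrangian.
L = 105.5007 + 13*-25.1219 = -221.084


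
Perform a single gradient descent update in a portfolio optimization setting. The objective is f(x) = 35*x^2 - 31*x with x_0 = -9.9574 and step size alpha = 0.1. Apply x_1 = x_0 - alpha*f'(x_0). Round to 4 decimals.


We compute the gradient at x_0 and apply the update.
f'(x) = 70*x - 31
f'(-9.9574) = 70*-9.9574 - 31 = -728.018
x_1 = -9.9574 - 0.1*-728.018 = 62.8444


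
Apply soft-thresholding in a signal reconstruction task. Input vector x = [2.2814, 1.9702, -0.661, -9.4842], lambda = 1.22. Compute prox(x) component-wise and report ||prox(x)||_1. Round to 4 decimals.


Soft-thresholding with lambda = 1.22:
prox(2.2814) = sign(2.2814)*max(|2.2814| - 1.22, 0) = 1.0614
prox(1.9702) = sign(1.9702)*max(|1.9702| - 1.22, 0) = 0.7502
prox(-0.661) = sign(-0.661)*max(|-0.661| - 1.22, 0) = 0.0
prox(-9.4842) = sign(-9.4842)*max(|-9.4842| - 1.22, 0) = -8.2642
prox(x) = [1.0614, 0.7502, 0.0, -8.2642]
||prox(x)||_1 = 1.0614 + 0.7502 + 0.0 + 8.2642 = 10.0758


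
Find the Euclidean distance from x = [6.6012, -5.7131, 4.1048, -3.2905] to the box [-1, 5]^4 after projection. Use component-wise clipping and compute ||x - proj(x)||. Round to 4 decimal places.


Project each component onto [-1, 5].
clip(6.6012) = 5.0, clip(-5.7131) = -1.0, clip(4.1048) = 4.1048, clip(-3.2905) = -1.0
Projection = [5.0, -1.0, 4.1048, -1.0]
Squared diffs: [2.5638, 22.2133, 0.0, 5.2464]
Distance = sqrt(30.0235) = 5.4794


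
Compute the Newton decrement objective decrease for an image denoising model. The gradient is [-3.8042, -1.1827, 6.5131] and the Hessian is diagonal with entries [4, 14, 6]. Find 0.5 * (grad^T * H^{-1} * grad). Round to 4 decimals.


Step 1: H is diagonal, so H^(-1) * g = [-0.9511, -0.0845, 1.0855].
Step 2: g^T H^(-1) g = sum_i g_i^2 / H_ii
  = (-3.8042)^2/4 + (-1.1827)^2/14 + (6.5131)^2/6
  = 3.618 + 0.0999 + 7.0701 = 10.788
Step 3: Objective decrease = 0.5 * g^T H^(-1) g = 5.394


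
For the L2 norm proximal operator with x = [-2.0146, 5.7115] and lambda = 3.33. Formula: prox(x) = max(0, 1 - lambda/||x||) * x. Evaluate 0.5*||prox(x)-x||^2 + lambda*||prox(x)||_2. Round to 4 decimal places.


Step 1: Compute ||x||.
||x|| = 6.0564
Step 2: Compute scaling factor.
scale = max(0, 1 - 3.33/6.0564) = 0.4502
Step 3: prox(x) = [-0.9069, 2.5711]
||prox(x)|| = 2.7264
Step 4: Proximal objective.
0.5*||prox-x||^2 = 5.5445
lambda*||prox|| = 9.0789
Total = 14.6233


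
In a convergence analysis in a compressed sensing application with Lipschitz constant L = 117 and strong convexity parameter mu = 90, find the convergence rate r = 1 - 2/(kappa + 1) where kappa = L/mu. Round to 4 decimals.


Step 1: Compute the condition number.
kappa = L/mu = 117/90 = 1.3
Step 2: Compute the convergence rate.
r = 1 - 2/(kappa + 1) = 1 - 2*mu/(L + mu) = (L - mu)/(L + mu) = 27/207 = 0.1304


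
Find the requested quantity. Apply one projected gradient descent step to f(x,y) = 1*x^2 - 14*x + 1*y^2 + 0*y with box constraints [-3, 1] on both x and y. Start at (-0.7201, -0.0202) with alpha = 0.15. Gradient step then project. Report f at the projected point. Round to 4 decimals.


Step 1: Compute gradient at (-0.7201, -0.0202).
grad_x = 2*1*-0.7201 - 14 = -15.4402
grad_y = 2*1*-0.0202 + 0 = -0.0404
Step 2: Gradient step.
x_raw = -0.7201 - 0.15*-15.4402 = 1.5959
y_raw = -0.0202 - 0.15*-0.0404 = -0.0141
Step 3: Project onto [-3, 1].
x_proj = clip(1.5959) = 1.0
y_proj = clip(-0.0141) = -0.0141
Step 4: Evaluate f.
f(1.0, -0.0141) = -12.9998


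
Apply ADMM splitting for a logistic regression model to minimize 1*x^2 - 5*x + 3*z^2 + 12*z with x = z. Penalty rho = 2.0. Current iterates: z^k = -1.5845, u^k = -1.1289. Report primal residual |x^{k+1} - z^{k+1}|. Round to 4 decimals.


ADMM iteration with rho = 2.0, z^k = -1.5845, u^k = -1.1289
Step 1: x-update.
Minimize 1*x^2 - 5*x + (2.0/2)*(x + 1.5845 - 1.1289)^2
FOC: (2*1 + 2.0)*x = 5 + 2.0*(-1.5845 + 1.1289)
x^{k+1} = 1.0222
Step 2: z-update.
Minimize 3*z^2 + 12*z + (2.0/2)*(1.0222 - z - 1.1289)^2
FOC: (2*3 + 2.0)*z = -12 + 2.0*(1.0222 - 1.1289)
z^{k+1} = -1.5267
Step 3: u-update.
u^{k+1} = -1.1289 + 1.0222 + 1.5267 = 1.42
Step 4: Primal residual = |1.0222 + 1.5267| = 2.5489


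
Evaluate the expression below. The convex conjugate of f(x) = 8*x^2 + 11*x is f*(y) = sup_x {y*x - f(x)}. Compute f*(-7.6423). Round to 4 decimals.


f*(y) = sup_x {y*x - a*x^2 - b*x} = sup_x {(y-b)*x - a*x^2}
FOC: (y - b) - 2a*x = 0 => x* = (y - b)/(2a)
x* = (-7.6423 - 11)/(2*8) = -1.1651
f*(-7.6423) = (y-b)^2/(4a) = (-7.6423 - 11)^2/(4*8)
= 347.5353/32 = 10.8605


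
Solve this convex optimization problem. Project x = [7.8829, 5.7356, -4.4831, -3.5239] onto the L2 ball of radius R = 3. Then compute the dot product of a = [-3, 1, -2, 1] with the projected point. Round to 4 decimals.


Step 1: Compute ||x|| (intermediates to 6 decimals).
||x|| = sqrt(7.8829^2 + 5.7356^2 + (-4.4831)^2 + (-3.5239)^2) = 11.293949
Step 2: Project.
Since ||x|| > R, scale = R/||x|| = 3/11.293949 = 0.265629, proj(x) = scale * x
proj(x) = [2.093927, 1.523542, -1.190841, -0.93605]
Step 3: Dot product.
a^T * proj(x) = -3*2.093927 + 1*1.523542 - 2*(-1.190841) + 1*(-0.93605) = -3.3126


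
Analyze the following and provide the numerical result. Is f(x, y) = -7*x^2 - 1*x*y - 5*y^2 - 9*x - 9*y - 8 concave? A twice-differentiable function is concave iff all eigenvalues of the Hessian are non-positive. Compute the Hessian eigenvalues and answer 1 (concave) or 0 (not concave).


The Hessian of f(x,y) = -7*x^2 - 1*x*y - 5*y^2 - 9*x - 9*y - 8 is:
H = [[-14, -1], [-1, -10]]
Trace = -14 - 10 = -24
Determinant = -14*-10 - (-1)^2 = 139
Discriminant = (-24)^2 - 4*139 = 20.0
Eigenvalues: lambda_1 = -14.2361, lambda_2 = -9.7639
The function is concave.

1


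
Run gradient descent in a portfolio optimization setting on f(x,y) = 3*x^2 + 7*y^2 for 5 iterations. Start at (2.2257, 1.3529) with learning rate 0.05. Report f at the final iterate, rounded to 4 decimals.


Gradient descent on f(x,y) = 3*x^2 + 7*y^2.
Starting point: (2.2257, 1.3529), alpha = 0.05
Step 1: grad_x = 2*3*2.2257 = 13.3542, grad_y = 2*7*1.3529 = 18.9406
  x_1 = 2.2257 - 0.05*13.3542 = 1.558
  y_1 = 1.3529 - 0.05*18.9406 = 0.4059
Step 2: grad_x = 2*3*1.558 = 9.3479, grad_y = 2*7*0.4059 = 5.6822
  x_2 = 1.558 - 0.05*9.3479 = 1.0906
  y_2 = 0.4059 - 0.05*5.6822 = 0.1218
Step 3: grad_x = 2*3*1.0906 = 6.5436, grad_y = 2*7*0.1218 = 1.7047
  x_3 = 1.0906 - 0.05*6.5436 = 0.7634
  y_3 = 0.1218 - 0.05*1.7047 = 0.0365
Step 4: grad_x = 2*3*0.7634 = 4.5805, grad_y = 2*7*0.0365 = 0.5114
  x_4 = 0.7634 - 0.05*4.5805 = 0.5344
  y_4 = 0.0365 - 0.05*0.5114 = 0.011
Step 5: grad_x = 2*3*0.5344 = 3.2063, grad_y = 2*7*0.011 = 0.1534
  x_5 = 0.5344 - 0.05*3.2063 = 0.3741
  y_5 = 0.011 - 0.05*0.1534 = 0.0033
f(0.3741, 0.0033) = 3*0.3741^2 + 7*0.0033^2 = 0.4199


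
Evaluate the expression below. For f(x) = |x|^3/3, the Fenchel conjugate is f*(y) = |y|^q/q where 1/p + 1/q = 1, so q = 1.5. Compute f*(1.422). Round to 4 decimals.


The conjugate exponent q satisfies 1/p + 1/q = 1.
p = 3, so q = 3/(3 - 1) = 1.5
|y|^q = 1.422^1.5 = 1.6957
f*(1.422) = 1.6957 / 1.5 = 1.1305


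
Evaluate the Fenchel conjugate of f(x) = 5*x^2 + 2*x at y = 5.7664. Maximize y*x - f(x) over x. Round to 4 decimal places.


f*(y) = sup_x {y*x - a*x^2 - b*x} = sup_x {(y-b)*x - a*x^2}
FOC: (y - b) - 2a*x = 0 => x* = (y - b)/(2a)
x* = (5.7664 - 2)/(2*5) = 0.3766
f*(5.7664) = (y-b)^2/(4a) = (5.7664 - 2)^2/(4*5)
= 14.1858/20 = 0.7093


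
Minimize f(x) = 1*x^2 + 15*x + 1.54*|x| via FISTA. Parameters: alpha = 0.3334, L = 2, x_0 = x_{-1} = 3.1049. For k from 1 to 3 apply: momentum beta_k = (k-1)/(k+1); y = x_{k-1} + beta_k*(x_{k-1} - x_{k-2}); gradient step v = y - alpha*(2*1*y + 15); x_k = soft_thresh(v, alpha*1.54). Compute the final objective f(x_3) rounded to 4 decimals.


FISTA on f(x) = 1*x^2 + 15*x + 1.54*|x|
L = 2, alpha = 0.3334
Iteration 1: beta = 0.0, y = 3.1049 + 0.0*(3.1049 - 3.1049) = 3.1049
  grad(y) = 21.2098, v = y - alpha*grad = -3.9664
  prox(v) = soft_thresh(-3.9664, 0.5134) = -3.453
Iteration 2: beta = 0.3333, y = -3.453 + 0.3333*(-3.453 - 3.1049) = -5.639
  grad(y) = 3.722, v = y - alpha*grad = -6.8799
  prox(v) = soft_thresh(-6.8799, 0.5134) = -6.3665
Iteration 3: beta = 0.5, y = -6.3665 + 0.5*(-6.3665 + 3.453) = -7.8232
  grad(y) = -0.6464, v = y - alpha*grad = -7.6077
  prox(v) = soft_thresh(-7.6077, 0.5134) = -7.0943
f(x_3) = 1*(-7.0943)^2 + 15*(-7.0943) + 1.54*|-7.0943| = -45.1602


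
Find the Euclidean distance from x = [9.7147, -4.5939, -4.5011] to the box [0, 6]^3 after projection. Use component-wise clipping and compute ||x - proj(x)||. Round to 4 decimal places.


Project each component onto [0, 6].
clip(9.7147) = 6.0, clip(-4.5939) = 0.0, clip(-4.5011) = 0.0
Projection = [6.0, 0.0, 0.0]
Squared diffs: [13.799, 21.1039, 20.2599]
Distance = sqrt(55.1628) = 7.4272


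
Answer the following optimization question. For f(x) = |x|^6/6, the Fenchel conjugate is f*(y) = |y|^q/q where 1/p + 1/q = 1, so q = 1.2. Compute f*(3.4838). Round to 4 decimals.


The conjugate exponent q satisfies 1/p + 1/q = 1.
p = 6, so q = 6/(6 - 1) = 1.2
|y|^q = 3.4838^1.2 = 4.4716
f*(3.4838) = 4.4716 / 1.2 = 3.7263


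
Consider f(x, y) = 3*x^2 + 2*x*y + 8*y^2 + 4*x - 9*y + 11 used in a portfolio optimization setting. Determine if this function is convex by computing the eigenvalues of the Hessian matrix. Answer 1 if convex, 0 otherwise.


The Hessian of f(x,y) = 3*x^2 + 2*x*y + 8*y^2 + 4*x - 9*y + 11 is:
H = [[6, 2], [2, 16]]
Trace = 6 + 16 = 22
Determinant = 6*16 - (2)^2 = 92
Discriminant = (22)^2 - 4*92 = 116.0
Eigenvalues: lambda_1 = 5.6148, lambda_2 = 16.3852
The function is convex.

1


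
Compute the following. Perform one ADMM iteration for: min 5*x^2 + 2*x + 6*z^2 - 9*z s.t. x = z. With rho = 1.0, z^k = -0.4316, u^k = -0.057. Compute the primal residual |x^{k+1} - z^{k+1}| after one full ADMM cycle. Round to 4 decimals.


ADMM iteration with rho = 1.0, z^k = -0.4316, u^k = -0.057
Step 1: x-update.
Minimize 5*x^2 + 2*x + (1.0/2)*(x + 0.4316 - 0.057)^2
FOC: (2*5 + 1.0)*x = -2 + 1.0*(-0.4316 + 0.057)
x^{k+1} = -0.2159
Step 2: z-update.
Minimize 6*z^2 - 9*z + (1.0/2)*(-0.2159 - z - 0.057)^2
FOC: (2*6 + 1.0)*z = 9 + 1.0*(-0.2159 - 0.057)
z^{k+1} = 0.6713
Step 3: u-update.
u^{k+1} = -0.057 - 0.2159 - 0.6713 = -0.9442
Step 4: Primal residual = |-0.2159 - 0.6713| = 0.8872


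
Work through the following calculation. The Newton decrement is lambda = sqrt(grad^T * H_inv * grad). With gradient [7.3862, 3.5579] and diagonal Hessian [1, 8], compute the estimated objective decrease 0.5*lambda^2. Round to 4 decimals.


Step 1: H is diagonal, so H^(-1) * g = [7.3862, 0.4447].
Step 2: g^T H^(-1) g = sum_i g_i^2 / H_ii
  = (7.3862)^2/1 + (3.5579)^2/8
  = 54.556 + 1.5823 = 56.1383
Step 3: Objective decrease = 0.5 * g^T H^(-1) g = 28.0691


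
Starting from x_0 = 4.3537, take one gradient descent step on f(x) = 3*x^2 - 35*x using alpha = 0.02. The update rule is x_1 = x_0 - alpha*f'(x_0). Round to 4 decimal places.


We compute the gradient at x_0 and apply the update.
f'(x) = 6*x - 35
f'(4.3537) = 6*4.3537 - 35 = -8.8778
x_1 = 4.3537 - 0.02*-8.8778 = 4.5313


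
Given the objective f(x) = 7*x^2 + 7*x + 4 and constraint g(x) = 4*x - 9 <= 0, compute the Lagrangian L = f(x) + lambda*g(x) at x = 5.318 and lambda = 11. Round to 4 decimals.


Step 1: Evaluate f(x).
f(5.318) = 7*5.318^2 + 7*5.318 + 4 = 239.1939
Step 2: Evaluate g(x).
g(5.318) = 4*5.318 - 9 = 12.272
Step 3: Compute Lagrangian.
L = 239.1939 + 11*12.272 = 374.1859


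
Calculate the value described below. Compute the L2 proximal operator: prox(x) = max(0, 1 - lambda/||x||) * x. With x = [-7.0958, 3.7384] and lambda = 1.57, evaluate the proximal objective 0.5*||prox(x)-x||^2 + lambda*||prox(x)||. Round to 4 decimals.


Step 1: Compute ||x||.
||x|| = 8.0203
Step 2: Compute scaling factor.
scale = max(0, 1 - 1.57/8.0203) = 0.8042
Step 3: prox(x) = [-5.7068, 3.0066]
||prox(x)|| = 6.4503
Step 4: Proximal objective.
0.5*||prox-x||^2 = 1.2325
lambda*||prox|| = 10.127
Total = 11.3595


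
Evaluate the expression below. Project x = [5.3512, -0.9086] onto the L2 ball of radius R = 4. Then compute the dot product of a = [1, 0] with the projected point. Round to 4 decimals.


Step 1: Compute ||x|| (intermediates to 6 decimals).
||x|| = sqrt(5.3512^2 + (-0.9086)^2) = 5.427789
Step 2: Project.
Since ||x|| > R, scale = R/||x|| = 4/5.427789 = 0.736948, proj(x) = scale * x
proj(x) = [3.943556, -0.669591]
Step 3: Dot product.
a^T * proj(x) = 1*3.943556 + 0*(-0.669591) = 3.9436


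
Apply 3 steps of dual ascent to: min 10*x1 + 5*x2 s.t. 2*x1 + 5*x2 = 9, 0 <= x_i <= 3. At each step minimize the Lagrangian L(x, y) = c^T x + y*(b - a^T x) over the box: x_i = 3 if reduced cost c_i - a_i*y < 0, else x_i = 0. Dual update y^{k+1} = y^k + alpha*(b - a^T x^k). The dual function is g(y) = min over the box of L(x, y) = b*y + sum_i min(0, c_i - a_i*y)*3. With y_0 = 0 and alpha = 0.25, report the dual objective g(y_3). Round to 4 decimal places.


Dual ascent for LP: min 10*x1 + 5*x2, 2*x1 + 5*x2 = 9, 0 <= x_i <= 3
Step 1: y^k = 0.0, reduced costs: (10.0, 5.0)
  x^k = (0.0, 0.0), subgradient = b - a^T x = 9.0
  y^{k+1} = 0.0 + 0.25*9.0 = 2.25
Step 2: y^k = 2.25, reduced costs: (5.5, -6.25)
  x^k = (0.0, 3.0), subgradient = b - a^T x = -6.0
  y^{k+1} = 2.25 + 0.25*-6.0 = 0.75
Step 3: y^k = 0.75, reduced costs: (8.5, 1.25)
  x^k = (0.0, 0.0), subgradient = b - a^T x = 9.0
  y^{k+1} = 0.75 + 0.25*9.0 = 3.0
Dual objective at y_3 = 3.0: reduced costs (4.0, -10.0), box minimizer x = (0.0, 3.0)
g(y_3) = b*y + (c1 - a1*y)*x1 + (c2 - a2*y)*x2 = 9*3.0 + 4.0*0.0 + (-10.0)*3.0 = 27.0 + 0.0 - 30.0 = -3.0


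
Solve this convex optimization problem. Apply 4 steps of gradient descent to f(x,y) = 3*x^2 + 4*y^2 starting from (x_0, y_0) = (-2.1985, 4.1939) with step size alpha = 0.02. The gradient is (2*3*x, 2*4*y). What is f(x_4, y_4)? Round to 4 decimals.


Gradient descent on f(x,y) = 3*x^2 + 4*y^2.
Starting point: (-2.1985, 4.1939), alpha = 0.02
Step 1: grad_x = 2*3*-2.1985 = -13.191, grad_y = 2*4*4.1939 = 33.5512
  x_1 = -2.1985 - 0.02*-13.191 = -1.9347
  y_1 = 4.1939 - 0.02*33.5512 = 3.5229
Step 2: grad_x = 2*3*-1.9347 = -11.6081, grad_y = 2*4*3.5229 = 28.183
  x_2 = -1.9347 - 0.02*-11.6081 = -1.7025
  y_2 = 3.5229 - 0.02*28.183 = 2.9592
Step 3: grad_x = 2*3*-1.7025 = -10.2151, grad_y = 2*4*2.9592 = 23.6737
  x_3 = -1.7025 - 0.02*-10.2151 = -1.4982
  y_3 = 2.9592 - 0.02*23.6737 = 2.4857
Step 4: grad_x = 2*3*-1.4982 = -8.9893, grad_y = 2*4*2.4857 = 19.8859
  x_4 = -1.4982 - 0.02*-8.9893 = -1.3184
  y_4 = 2.4857 - 0.02*19.8859 = 2.088
f(-1.3184, 2.088) = 3*(-1.3184)^2 + 4*2.088^2 = 22.6541


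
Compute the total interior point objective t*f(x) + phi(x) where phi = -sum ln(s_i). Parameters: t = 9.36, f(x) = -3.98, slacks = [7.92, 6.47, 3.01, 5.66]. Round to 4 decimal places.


Step 1: Compute log-barrier.
ln values: [2.0694, 1.8672, 1.1019, 1.7334]
phi = -(2.0694 + 1.8672 + 1.1019 + 1.7334) = -6.7719
Step 2: Compute augmented objective.
t*f(x) = 9.36*-3.98 = -37.2528
Total = -37.2528 - 6.7719 = -44.0247


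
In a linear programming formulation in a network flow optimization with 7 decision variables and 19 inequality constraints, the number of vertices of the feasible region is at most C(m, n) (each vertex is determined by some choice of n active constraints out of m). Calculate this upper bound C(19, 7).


Each vertex corresponds to some choice of n active constraints out of m, so the number of vertices is at most C(m, n) = m! / (n!(m-n)!).
m = 19, n = 7
Numerator: 19 * 18 * 17 * 16 * 15 * 14 * 13
Denominator: 7! = 5040
C(19, 7) = 50388


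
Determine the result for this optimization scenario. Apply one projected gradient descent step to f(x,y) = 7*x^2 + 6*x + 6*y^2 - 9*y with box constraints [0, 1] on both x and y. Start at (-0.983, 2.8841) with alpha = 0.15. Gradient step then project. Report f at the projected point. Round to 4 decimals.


Step 1: Compute gradient at (-0.983, 2.8841).
grad_x = 2*7*-0.983 + 6 = -7.762
grad_y = 2*6*2.8841 - 9 = 25.6092
Step 2: Gradient step.
x_raw = -0.983 - 0.15*-7.762 = 0.1813
y_raw = 2.8841 - 0.15*25.6092 = -0.9573
Step 3: Project onto [0, 1].
x_proj = clip(0.1813) = 0.1813
y_proj = clip(-0.9573) = 0.0
Step 4: Evaluate f.
f(0.1813, 0.0) = 1.3179


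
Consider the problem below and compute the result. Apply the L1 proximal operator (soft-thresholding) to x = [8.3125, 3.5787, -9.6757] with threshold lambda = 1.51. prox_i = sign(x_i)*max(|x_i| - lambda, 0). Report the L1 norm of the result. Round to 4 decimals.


Soft-thresholding with lambda = 1.51:
prox(8.3125) = sign(8.3125)*max(|8.3125| - 1.51, 0) = 6.8025
prox(3.5787) = sign(3.5787)*max(|3.5787| - 1.51, 0) = 2.0687
prox(-9.6757) = sign(-9.6757)*max(|-9.6757| - 1.51, 0) = -8.1657
prox(x) = [6.8025, 2.0687, -8.1657]
||prox(x)||_1 = 6.8025 + 2.0687 + 8.1657 = 17.0369


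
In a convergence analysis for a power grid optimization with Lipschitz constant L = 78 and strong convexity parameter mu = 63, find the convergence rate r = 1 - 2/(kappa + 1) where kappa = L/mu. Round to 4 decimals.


Step 1: Compute the condition number.
kappa = L/mu = 78/63 = 1.2381
Step 2: Compute the convergence rate.
r = 1 - 2/(kappa + 1) = 1 - 2*mu/(L + mu) = (L - mu)/(L + mu) = 15/141 = 0.1064


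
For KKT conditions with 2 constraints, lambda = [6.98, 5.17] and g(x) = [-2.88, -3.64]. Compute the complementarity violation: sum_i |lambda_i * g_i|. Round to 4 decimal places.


KKT complementary slackness check:
lambda_1 * g_1 = 6.98 * -2.88 = -20.1024
lambda_2 * g_2 = 5.17 * -3.64 = -18.8188
Total violation = 20.1024 + 18.8188 = 38.9212


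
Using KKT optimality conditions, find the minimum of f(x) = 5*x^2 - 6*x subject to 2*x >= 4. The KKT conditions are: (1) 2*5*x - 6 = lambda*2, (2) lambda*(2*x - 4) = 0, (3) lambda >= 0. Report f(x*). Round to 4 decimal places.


Step 1: Try lambda = 0 (constraint inactive).
x_unc = 6/(2*5) = 0.6
Check: 2*0.6 = 1.2 < 4 -- violated!
Step 2: Constraint must be active: 2*x = 4
x* = 4/2 = 2.0
lambda = (2*5*2.0 - 6)/2 = 7.0
Step 3: Compute optimal value.
f(x*) = 5*2.0^2 - 6*2.0 = 8.0


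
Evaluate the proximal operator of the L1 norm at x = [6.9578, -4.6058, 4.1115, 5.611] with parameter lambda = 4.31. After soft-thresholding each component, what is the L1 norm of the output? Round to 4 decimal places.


Soft-thresholding with lambda = 4.31:
prox(6.9578) = sign(6.9578)*max(|6.9578| - 4.31, 0) = 2.6478
prox(-4.6058) = sign(-4.6058)*max(|-4.6058| - 4.31, 0) = -0.2958
prox(4.1115) = sign(4.1115)*max(|4.1115| - 4.31, 0) = 0.0
prox(5.611) = sign(5.611)*max(|5.611| - 4.31, 0) = 1.301
prox(x) = [2.6478, -0.2958, 0.0, 1.301]
||prox(x)||_1 = 2.6478 + 0.2958 + 0.0 + 1.301 = 4.2446


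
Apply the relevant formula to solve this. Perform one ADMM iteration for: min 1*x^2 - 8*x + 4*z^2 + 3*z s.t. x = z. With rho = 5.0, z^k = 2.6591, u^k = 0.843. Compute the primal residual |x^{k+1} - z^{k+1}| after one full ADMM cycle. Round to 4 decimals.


ADMM iteration with rho = 5.0, z^k = 2.6591, u^k = 0.843
Step 1: x-update.
Minimize 1*x^2 - 8*x + (5.0/2)*(x - 2.6591 + 0.843)^2
FOC: (2*1 + 5.0)*x = 8 + 5.0*(2.6591 - 0.843)
x^{k+1} = 2.4401
Step 2: z-update.
Minimize 4*z^2 + 3*z + (5.0/2)*(2.4401 - z + 0.843)^2
FOC: (2*4 + 5.0)*z = -3 + 5.0*(2.4401 + 0.843)
z^{k+1} = 1.032
Step 3: u-update.
u^{k+1} = 0.843 + 2.4401 - 1.032 = 2.2511
Step 4: Primal residual = |2.4401 - 1.032| = 1.4081


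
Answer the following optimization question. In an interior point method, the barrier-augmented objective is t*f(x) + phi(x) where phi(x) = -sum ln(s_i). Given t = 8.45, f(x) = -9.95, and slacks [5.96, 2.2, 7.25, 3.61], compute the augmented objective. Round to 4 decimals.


Step 1: Compute log-barrier.
ln values: [1.7851, 0.7885, 1.981, 1.2837]
phi = -(1.7851 + 0.7885 + 1.981 + 1.2837) = -5.8382
Step 2: Compute augmented objective.
t*f(x) = 8.45*-9.95 = -84.0775
Total = -84.0775 - 5.8382 = -89.9157


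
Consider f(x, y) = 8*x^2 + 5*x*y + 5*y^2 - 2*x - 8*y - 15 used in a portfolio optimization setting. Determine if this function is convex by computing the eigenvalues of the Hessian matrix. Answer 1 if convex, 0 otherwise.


The Hessian of f(x,y) = 8*x^2 + 5*x*y + 5*y^2 - 2*x - 8*y - 15 is:
H = [[16, 5], [5, 10]]
Trace = 16 + 10 = 26
Determinant = 16*10 - (5)^2 = 135
Discriminant = (26)^2 - 4*135 = 136.0
Eigenvalues: lambda_1 = 7.169, lambda_2 = 18.831
The function is convex.

1


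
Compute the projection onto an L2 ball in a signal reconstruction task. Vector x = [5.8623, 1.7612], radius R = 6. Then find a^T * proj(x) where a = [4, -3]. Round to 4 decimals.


Step 1: Compute ||x|| (intermediates to 6 decimals).
||x|| = sqrt(5.8623^2 + 1.7612^2) = 6.121143
Step 2: Project.
Since ||x|| > R, scale = R/||x|| = 6/6.121143 = 0.980209, proj(x) = scale * x
proj(x) = [5.746279, 1.726344]
Step 3: Dot product.
a^T * proj(x) = 4*5.746279 - 3*1.726344 = 17.8061


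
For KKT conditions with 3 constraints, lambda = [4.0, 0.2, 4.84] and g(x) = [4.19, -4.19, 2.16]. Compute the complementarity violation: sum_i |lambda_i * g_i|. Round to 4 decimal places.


KKT complementary slackness check:
lambda_1 * g_1 = 4.0 * 4.19 = 16.76
lambda_2 * g_2 = 0.2 * -4.19 = -0.838
lambda_3 * g_3 = 4.84 * 2.16 = 10.4544
Total violation = 16.76 + 0.838 + 10.4544 = 28.0524


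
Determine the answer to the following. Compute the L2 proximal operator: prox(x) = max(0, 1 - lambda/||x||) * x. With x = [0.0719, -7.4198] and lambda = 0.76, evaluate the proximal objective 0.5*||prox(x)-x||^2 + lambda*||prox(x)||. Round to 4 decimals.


Step 1: Compute ||x||.
||x|| = 7.4201
Step 2: Compute scaling factor.
scale = max(0, 1 - 0.76/7.4201) = 0.8976
Step 3: prox(x) = [0.0645, -6.6598]
||prox(x)|| = 6.6601
Step 4: Proximal objective.
0.5*||prox-x||^2 = 0.2888
lambda*||prox|| = 5.0617
Total = 5.3505


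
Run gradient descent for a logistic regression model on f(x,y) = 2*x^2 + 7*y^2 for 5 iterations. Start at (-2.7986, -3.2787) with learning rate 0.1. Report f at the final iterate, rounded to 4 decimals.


Gradient descent on f(x,y) = 2*x^2 + 7*y^2.
Starting point: (-2.7986, -3.2787), alpha = 0.1
Step 1: grad_x = 2*2*-2.7986 = -11.1944, grad_y = 2*7*-3.2787 = -45.9018
  x_1 = -2.7986 - 0.1*-11.1944 = -1.6792
  y_1 = -3.2787 - 0.1*-45.9018 = 1.3115
Step 2: grad_x = 2*2*-1.6792 = -6.7166, grad_y = 2*7*1.3115 = 18.3607
  x_2 = -1.6792 - 0.1*-6.7166 = -1.0075
  y_2 = 1.3115 - 0.1*18.3607 = -0.5246
Step 3: grad_x = 2*2*-1.0075 = -4.03, grad_y = 2*7*-0.5246 = -7.3443
  x_3 = -1.0075 - 0.1*-4.03 = -0.6045
  y_3 = -0.5246 - 0.1*-7.3443 = 0.2098
Step 4: grad_x = 2*2*-0.6045 = -2.418, grad_y = 2*7*0.2098 = 2.9377
  x_4 = -0.6045 - 0.1*-2.418 = -0.3627
  y_4 = 0.2098 - 0.1*2.9377 = -0.0839
Step 5: grad_x = 2*2*-0.3627 = -1.4508, grad_y = 2*7*-0.0839 = -1.1751
  x_5 = -0.3627 - 0.1*-1.4508 = -0.2176
  y_5 = -0.0839 - 0.1*-1.1751 = 0.0336
f(-0.2176, 0.0336) = 2*(-0.2176)^2 + 7*0.0336^2 = 0.1026


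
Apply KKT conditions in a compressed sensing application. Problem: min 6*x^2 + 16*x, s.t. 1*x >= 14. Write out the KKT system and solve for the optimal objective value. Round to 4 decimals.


Step 1: Try lambda = 0 (constraint inactive).
x_unc = -16/(2*6) = -1.3333
Check: 1*-1.3333 = -1.3333 < 14 -- violated!
Step 2: Constraint must be active: 1*x = 14
x* = 14/1 = 14.0
lambda = (2*6*14.0 + 16)/1 = 184.0
Step 3: Compute optimal value.
f(x*) = 6*14.0^2 + 16*14.0 = 1400.0


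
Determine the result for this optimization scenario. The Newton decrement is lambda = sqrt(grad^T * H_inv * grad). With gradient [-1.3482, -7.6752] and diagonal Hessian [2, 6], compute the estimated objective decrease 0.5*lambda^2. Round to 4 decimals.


Step 1: H is diagonal, so H^(-1) * g = [-0.6741, -1.2792].
Step 2: g^T H^(-1) g = sum_i g_i^2 / H_ii
  = (-1.3482)^2/2 + (-7.6752)^2/6
  = 0.9088 + 9.8181 = 10.7269
Step 3: Objective decrease = 0.5 * g^T H^(-1) g = 5.3635


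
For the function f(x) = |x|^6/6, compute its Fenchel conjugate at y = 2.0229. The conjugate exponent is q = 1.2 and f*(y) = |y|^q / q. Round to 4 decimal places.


The conjugate exponent q satisfies 1/p + 1/q = 1.
p = 6, so q = 6/(6 - 1) = 1.2
|y|^q = 2.0229^1.2 = 2.329
f*(2.0229) = 2.329 / 1.2 = 1.9408


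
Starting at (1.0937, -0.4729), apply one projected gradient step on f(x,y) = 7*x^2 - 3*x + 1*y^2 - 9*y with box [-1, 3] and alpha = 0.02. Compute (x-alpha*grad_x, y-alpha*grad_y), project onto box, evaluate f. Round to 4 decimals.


Step 1: Compute gradient at (1.0937, -0.4729).
grad_x = 2*7*1.0937 - 3 = 12.3118
grad_y = 2*1*-0.4729 - 9 = -9.9458
Step 2: Gradient step.
x_raw = 1.0937 - 0.02*12.3118 = 0.8475
y_raw = -0.4729 - 0.02*-9.9458 = -0.274
Step 3: Project onto [-1, 3].
x_proj = clip(0.8475) = 0.8475
y_proj = clip(-0.274) = -0.274
Step 4: Evaluate f.
f(0.8475, -0.274) = 5.0259


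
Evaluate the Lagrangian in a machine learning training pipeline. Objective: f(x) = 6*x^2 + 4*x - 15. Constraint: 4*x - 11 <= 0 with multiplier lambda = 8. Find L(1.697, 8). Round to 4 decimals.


Step 1: Evaluate f(x).
f(1.697) = 6*1.697^2 + 4*1.697 - 15 = 9.0669
Step 2: Evaluate g(x).
g(1.697) = 4*1.697 - 11 = -4.212
Step 3: Compute Lagrangian.
L = 9.0669 + 8*-4.212 = -24.6291


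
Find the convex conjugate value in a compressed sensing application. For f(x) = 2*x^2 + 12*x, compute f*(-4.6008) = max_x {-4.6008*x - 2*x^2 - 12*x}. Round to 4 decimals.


f*(y) = sup_x {y*x - a*x^2 - b*x} = sup_x {(y-b)*x - a*x^2}
FOC: (y - b) - 2a*x = 0 => x* = (y - b)/(2a)
x* = (-4.6008 - 12)/(2*2) = -4.1502
f*(-4.6008) = (y-b)^2/(4a) = (-4.6008 - 12)^2/(4*2)
= 275.5866/8 = 34.4483


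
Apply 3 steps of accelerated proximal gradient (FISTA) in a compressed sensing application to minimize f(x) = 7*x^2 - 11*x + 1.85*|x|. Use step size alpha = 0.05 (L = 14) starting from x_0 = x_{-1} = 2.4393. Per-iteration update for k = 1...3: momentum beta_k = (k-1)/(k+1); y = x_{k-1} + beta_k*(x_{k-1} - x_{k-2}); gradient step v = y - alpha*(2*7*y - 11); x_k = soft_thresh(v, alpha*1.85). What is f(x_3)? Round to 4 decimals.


FISTA on f(x) = 7*x^2 - 11*x + 1.85*|x|
L = 14, alpha = 0.05
Iteration 1: beta = 0.0, y = 2.4393 + 0.0*(2.4393 - 2.4393) = 2.4393
  grad(y) = 23.1502, v = y - alpha*grad = 1.2818
  prox(v) = soft_thresh(1.2818, 0.0925) = 1.1893
Iteration 2: beta = 0.3333, y = 1.1893 + 0.3333*(1.1893 - 2.4393) = 0.7726
  grad(y) = -0.1833, v = y - alpha*grad = 0.7818
  prox(v) = soft_thresh(0.7818, 0.0925) = 0.6893
Iteration 3: beta = 0.5, y = 0.6893 + 0.5*(0.6893 - 1.1893) = 0.4393
  grad(y) = -4.85, v = y - alpha*grad = 0.6818
  prox(v) = soft_thresh(0.6818, 0.0925) = 0.5893
f(x_3) = 7*0.5893^2 - 11*0.5893 + 1.85*|0.5893| = -2.9612


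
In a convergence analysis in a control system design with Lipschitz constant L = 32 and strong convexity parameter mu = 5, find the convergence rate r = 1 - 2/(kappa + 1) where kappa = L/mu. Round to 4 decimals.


Step 1: Compute the condition number.
kappa = L/mu = 32/5 = 6.4
Step 2: Compute the convergence rate.
r = 1 - 2/(kappa + 1) = 1 - 2*mu/(L + mu) = (L - mu)/(L + mu) = 27/37 = 0.7297


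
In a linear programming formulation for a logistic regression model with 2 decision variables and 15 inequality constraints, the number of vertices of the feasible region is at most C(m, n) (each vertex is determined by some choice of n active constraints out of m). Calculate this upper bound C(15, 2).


Each vertex corresponds to some choice of n active constraints out of m, so the number of vertices is at most C(m, n) = m! / (n!(m-n)!).
m = 15, n = 2
Numerator: 15 * 14
Denominator: 2! = 2
C(15, 2) = 105


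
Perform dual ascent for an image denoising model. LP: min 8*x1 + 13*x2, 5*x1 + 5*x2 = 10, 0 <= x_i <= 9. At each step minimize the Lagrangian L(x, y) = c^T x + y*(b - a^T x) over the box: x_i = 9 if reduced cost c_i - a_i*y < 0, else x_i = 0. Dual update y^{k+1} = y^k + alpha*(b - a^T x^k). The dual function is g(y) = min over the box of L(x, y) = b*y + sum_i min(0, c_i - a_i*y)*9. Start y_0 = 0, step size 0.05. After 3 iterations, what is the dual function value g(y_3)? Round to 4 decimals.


Dual ascent for LP: min 8*x1 + 13*x2, 5*x1 + 5*x2 = 10, 0 <= x_i <= 9
Step 1: y^k = 0.0, reduced costs: (8.0, 13.0)
  x^k = (0.0, 0.0), subgradient = b - a^T x = 10.0
  y^{k+1} = 0.0 + 0.05*10.0 = 0.5
Step 2: y^k = 0.5, reduced costs: (5.5, 10.5)
  x^k = (0.0, 0.0), subgradient = b - a^T x = 10.0
  y^{k+1} = 0.5 + 0.05*10.0 = 1.0
Step 3: y^k = 1.0, reduced costs: (3.0, 8.0)
  x^k = (0.0, 0.0), subgradient = b - a^T x = 10.0
  y^{k+1} = 1.0 + 0.05*10.0 = 1.5
Dual objective at y_3 = 1.5: reduced costs (0.5, 5.5), box minimizer x = (0.0, 0.0)
g(y_3) = b*y + (c1 - a1*y)*x1 + (c2 - a2*y)*x2 = 10*1.5 + 0.5*0.0 + 5.5*0.0 = 15.0 + 0.0 + 0.0 = 15.0
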